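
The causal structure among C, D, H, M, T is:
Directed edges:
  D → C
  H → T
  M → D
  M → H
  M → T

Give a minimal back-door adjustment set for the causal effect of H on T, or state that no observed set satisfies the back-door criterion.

desc(H)\{H}={T}; candidates ⊆ {C,D,M}.
size 0: {}; under {} H still reaches {C,D,M,T} ∋ T.
{M}: H⊥T given {M} in G with H→· removed — back-door holds.

H→T: minimal back-door set {M}.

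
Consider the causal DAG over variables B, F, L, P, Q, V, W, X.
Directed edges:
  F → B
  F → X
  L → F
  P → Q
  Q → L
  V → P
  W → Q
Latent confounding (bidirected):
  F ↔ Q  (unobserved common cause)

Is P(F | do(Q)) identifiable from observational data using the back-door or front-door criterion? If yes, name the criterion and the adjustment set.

desc(Q)\{Q}={B,F,L,X}; candidates ⊆ {P,V,W}.
Q↔F: latent back-door arc(s) into Q.
size 0: {}; under {} Q still reaches {B,F,P,V,W,X} ∋ F.
size 1: {P}, {V}, {W}; under {P} Q still reaches {B,F,W,X} ∋ F.
size 2: {P,V}, {P,W}, {V,W}; under {P,V} Q still reaches {B,F,W,X} ∋ F.
Q↔F cannot be blocked by any observed set — no back-door set.
{L}: (i) intercepts every directed Q→F path; (ii) no back-door Q→{L}; (iii) {Q} blocks every back-door {L}→F. Front-door holds.
P(F|do(Q)) = Σ_{L} P(L|Q) Σ_{Q'} P(F|L,Q')P(Q').

P(F|do(Q)): frontdoor, adjust for {L}.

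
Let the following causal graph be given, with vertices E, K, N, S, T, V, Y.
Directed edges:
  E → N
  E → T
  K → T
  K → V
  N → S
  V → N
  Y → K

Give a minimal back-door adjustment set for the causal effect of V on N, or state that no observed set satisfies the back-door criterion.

V→N: minimal back-door set ∅.

desc(V)\{V}={N,S}; candidates ⊆ {E,K,T,Y}.
∅: V⊥N given ∅ in G with V→· removed — back-door holds.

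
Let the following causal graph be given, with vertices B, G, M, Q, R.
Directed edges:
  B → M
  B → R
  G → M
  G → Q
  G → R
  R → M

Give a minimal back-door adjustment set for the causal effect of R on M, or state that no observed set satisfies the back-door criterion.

desc(R)\{R}={M}; candidates ⊆ {B,G,Q}.
size 0: {}; under {} R still reaches {B,G,M,Q} ∋ M.
size 1: {B}, {G}, {Q}; under {B} R still reaches {G,M,Q} ∋ M.
{B,G}: R⊥M given {B,G} in G with R→· removed — back-door holds.

R→M: minimal back-door set {B, G}.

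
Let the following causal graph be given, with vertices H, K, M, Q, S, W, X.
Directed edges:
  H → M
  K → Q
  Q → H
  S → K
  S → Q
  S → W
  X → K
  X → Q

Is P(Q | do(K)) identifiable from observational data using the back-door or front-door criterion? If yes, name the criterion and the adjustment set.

desc(K)\{K}={H,M,Q}; candidates ⊆ {S,W,X}.
size 0: {}; under {} K still reaches {H,M,Q,S,W,X} ∋ Q.
size 1: {S}, {W}, {X}; under {S} K still reaches {H,M,Q,X} ∋ Q.
{S,X}: K⊥Q given {S,X} in G with K→· removed — back-door holds.
P(Q|do(K)) = Σ_{S,X} P(Q|K,S,X)·P(S,X).

P(Q|do(K)): backdoor, adjust for {S, X}.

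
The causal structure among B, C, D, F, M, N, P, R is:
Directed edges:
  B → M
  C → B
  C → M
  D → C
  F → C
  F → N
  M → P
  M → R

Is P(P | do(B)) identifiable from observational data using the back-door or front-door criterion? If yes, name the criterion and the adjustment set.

P(P|do(B)): backdoor, adjust for {C}.

desc(B)\{B}={M,P,R}; candidates ⊆ {C,D,F,N}.
size 0: {}; under {} B still reaches {C,D,F,M,N,P,R} ∋ P.
{C}: B⊥P given {C} in G with B→· removed — back-door holds.
P(P|do(B)) = Σ_{C} P(P|B,C)·P(C).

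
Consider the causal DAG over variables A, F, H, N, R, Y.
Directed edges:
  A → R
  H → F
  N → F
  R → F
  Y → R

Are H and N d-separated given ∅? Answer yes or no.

Bayes-Ball from H | ∅ reaches {F}.
N ∉ reach(H|∅) ⇒ H ⊥ N | ∅.

Yes — H ⊥ N | ∅.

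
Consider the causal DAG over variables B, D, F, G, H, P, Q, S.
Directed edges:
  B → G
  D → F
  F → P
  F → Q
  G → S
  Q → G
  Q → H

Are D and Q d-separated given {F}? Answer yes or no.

Bayes-Ball from D | {F} reaches ∅.
Q ∉ reach(D|{F}) ⇒ D ⊥ Q | {F}.

Yes — D ⊥ Q | {F}.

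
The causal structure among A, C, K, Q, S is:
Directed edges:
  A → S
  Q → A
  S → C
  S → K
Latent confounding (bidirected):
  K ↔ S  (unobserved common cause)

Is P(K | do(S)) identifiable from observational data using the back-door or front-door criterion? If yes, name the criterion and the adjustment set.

desc(S)\{S}={C,K}; candidates ⊆ {A,Q}.
S↔K: latent back-door arc(s) into S.
size 0: {}; under {} S still reaches {A,K,Q} ∋ K.
size 1: {A}, {Q}; under {A} S still reaches {K} ∋ K.
size 2: {A,Q}; under {A,Q} S still reaches {K} ∋ K.
S↔K cannot be blocked by any observed set — no back-door set.
No mediator lies on a directed S→…→K path.
Neither criterion identifies P(K|do(S)) in this graph.

P(K|do(S)): not identifiable (no BD/FD set).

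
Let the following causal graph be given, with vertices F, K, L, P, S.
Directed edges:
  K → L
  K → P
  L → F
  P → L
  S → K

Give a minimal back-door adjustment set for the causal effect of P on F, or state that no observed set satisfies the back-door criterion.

desc(P)\{P}={F,L}; candidates ⊆ {K,S}.
size 0: {}; under {} P still reaches {F,K,L,S} ∋ F.
{K}: P⊥F given {K} in G with P→· removed — back-door holds.

P→F: minimal back-door set {K}.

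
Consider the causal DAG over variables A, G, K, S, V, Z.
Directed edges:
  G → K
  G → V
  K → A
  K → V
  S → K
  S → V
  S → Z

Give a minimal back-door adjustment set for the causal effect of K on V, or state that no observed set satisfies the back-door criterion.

K→V: minimal back-door set {G, S}.

desc(K)\{K}={A,V}; candidates ⊆ {G,S,Z}.
size 0: {}; under {} K still reaches {G,S,V,Z} ∋ V.
size 1: {G}, {S}, {Z}; under {G} K still reaches {S,V,Z} ∋ V.
{G,S}: K⊥V given {G,S} in G with K→· removed — back-door holds.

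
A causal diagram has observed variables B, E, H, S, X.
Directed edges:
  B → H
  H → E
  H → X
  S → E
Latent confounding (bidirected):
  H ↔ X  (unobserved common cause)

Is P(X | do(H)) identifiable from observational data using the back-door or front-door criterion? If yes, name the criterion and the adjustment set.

desc(H)\{H}={E,X}; candidates ⊆ {B,S}.
H↔X: latent back-door arc(s) into H.
size 0: {}; under {} H still reaches {B,X} ∋ X.
size 1: {B}, {S}; under {B} H still reaches {X} ∋ X.
size 2: {B,S}; under {B,S} H still reaches {X} ∋ X.
H↔X cannot be blocked by any observed set — no back-door set.
No mediator lies on a directed H→…→X path.
Neither criterion identifies P(X|do(H)) in this graph.

P(X|do(H)): not identifiable (no BD/FD set).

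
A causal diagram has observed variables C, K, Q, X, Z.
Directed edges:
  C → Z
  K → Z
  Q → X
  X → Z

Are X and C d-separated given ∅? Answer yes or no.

Bayes-Ball from X | ∅ reaches {Q,Z}.
C ∉ reach(X|∅) ⇒ X ⊥ C | ∅.

Yes — X ⊥ C | ∅.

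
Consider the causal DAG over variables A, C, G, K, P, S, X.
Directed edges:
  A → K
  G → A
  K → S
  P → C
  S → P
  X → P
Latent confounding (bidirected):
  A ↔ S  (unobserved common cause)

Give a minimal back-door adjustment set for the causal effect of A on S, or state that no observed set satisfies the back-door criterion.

desc(A)\{A}={C,K,P,S}; candidates ⊆ {G,X}.
A↔S: latent back-door arc(s) into A.
size 0: {}; under {} A still reaches {C,G,P,S} ∋ S.
size 1: {G}, {X}; under {G} A still reaches {C,P,S} ∋ S.
size 2: {G,X}; under {G,X} A still reaches {C,P,S} ∋ S.
A↔S cannot be blocked by any observed set — no back-door set.

A→S: no observed back-door set.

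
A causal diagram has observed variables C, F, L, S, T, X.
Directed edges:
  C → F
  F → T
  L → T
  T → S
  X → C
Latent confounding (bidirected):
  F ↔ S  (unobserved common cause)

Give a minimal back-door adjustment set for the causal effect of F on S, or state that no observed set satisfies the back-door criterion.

F→S: no observed back-door set.

desc(F)\{F}={S,T}; candidates ⊆ {C,L,X}.
F↔S: latent back-door arc(s) into F.
size 0: {}; under {} F still reaches {C,S,X} ∋ S.
size 1: {C}, {L}, {X}; under {C} F still reaches {S} ∋ S.
size 2: {C,L}, {C,X}, {L,X}; under {C,L} F still reaches {S} ∋ S.
F↔S cannot be blocked by any observed set — no back-door set.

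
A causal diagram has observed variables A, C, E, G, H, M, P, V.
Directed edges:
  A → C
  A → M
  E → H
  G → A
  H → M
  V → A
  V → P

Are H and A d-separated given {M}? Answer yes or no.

Bayes-Ball from H | {M} reaches {A,C,E,G,P,V}.
A ∈ reach(H|{M}) ⇒ H ⊥̸ A | {M}.

No — H and A are d-connected given {M}.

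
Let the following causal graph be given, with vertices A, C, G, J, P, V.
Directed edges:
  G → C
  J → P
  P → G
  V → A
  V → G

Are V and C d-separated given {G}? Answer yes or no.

Bayes-Ball from V | {G} reaches {A,J,P}.
C ∉ reach(V|{G}) ⇒ V ⊥ C | {G}.

Yes — V ⊥ C | {G}.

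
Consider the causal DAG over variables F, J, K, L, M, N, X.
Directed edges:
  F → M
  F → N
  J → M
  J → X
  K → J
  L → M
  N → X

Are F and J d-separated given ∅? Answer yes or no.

Bayes-Ball from F | ∅ reaches {M,N,X}.
J ∉ reach(F|∅) ⇒ F ⊥ J | ∅.

Yes — F ⊥ J | ∅.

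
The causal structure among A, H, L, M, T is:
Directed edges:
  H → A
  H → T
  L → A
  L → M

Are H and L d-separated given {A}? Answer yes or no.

Bayes-Ball from H | {A} reaches {L,M,T}.
L ∈ reach(H|{A}) ⇒ H ⊥̸ L | {A}.

No — H and L are d-connected given {A}.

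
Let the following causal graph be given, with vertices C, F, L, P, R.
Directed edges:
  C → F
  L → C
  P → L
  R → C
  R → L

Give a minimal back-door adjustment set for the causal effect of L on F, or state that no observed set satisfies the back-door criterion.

L→F: minimal back-door set {R}.

desc(L)\{L}={C,F}; candidates ⊆ {P,R}.
size 0: {}; under {} L still reaches {C,F,P,R} ∋ F.
{R}: L⊥F given {R} in G with L→· removed — back-door holds.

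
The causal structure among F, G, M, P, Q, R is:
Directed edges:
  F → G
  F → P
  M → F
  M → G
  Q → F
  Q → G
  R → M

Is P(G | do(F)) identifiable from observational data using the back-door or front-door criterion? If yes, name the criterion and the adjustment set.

desc(F)\{F}={G,P}; candidates ⊆ {M,Q,R}.
size 0: {}; under {} F still reaches {G,M,Q,R} ∋ G.
size 1: {M}, {Q}, {R}; under {M} F still reaches {G,Q} ∋ G.
{M,Q}: F⊥G given {M,Q} in G with F→· removed — back-door holds.
P(G|do(F)) = Σ_{M,Q} P(G|F,M,Q)·P(M,Q).

P(G|do(F)): backdoor, adjust for {M, Q}.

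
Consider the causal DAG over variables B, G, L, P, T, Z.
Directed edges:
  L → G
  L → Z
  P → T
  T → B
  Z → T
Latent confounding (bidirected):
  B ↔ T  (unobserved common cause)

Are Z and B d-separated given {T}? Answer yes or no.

No — Z and B are d-connected given {T}.

Bayes-Ball from Z | {T} reaches {B,G,L,P}.
B ∈ reach(Z|{T}) ⇒ Z ⊥̸ B | {T}.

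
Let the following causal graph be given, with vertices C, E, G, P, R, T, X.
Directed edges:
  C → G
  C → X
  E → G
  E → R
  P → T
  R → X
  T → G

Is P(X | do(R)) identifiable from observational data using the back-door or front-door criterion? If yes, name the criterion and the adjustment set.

P(X|do(R)): backdoor, adjust for ∅.

desc(R)\{R}={X}; candidates ⊆ {C,E,G,P,T}.
∅: R⊥X given ∅ in G with R→· removed — back-door holds.
P(X|do(R)) = P(X|R) — no adjustment needed.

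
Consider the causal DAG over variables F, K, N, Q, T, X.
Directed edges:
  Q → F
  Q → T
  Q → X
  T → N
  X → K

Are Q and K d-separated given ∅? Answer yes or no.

No — Q and K are d-connected given ∅.

Bayes-Ball from Q | ∅ reaches {F,K,N,T,X}.
K ∈ reach(Q|∅) ⇒ Q ⊥̸ K | ∅.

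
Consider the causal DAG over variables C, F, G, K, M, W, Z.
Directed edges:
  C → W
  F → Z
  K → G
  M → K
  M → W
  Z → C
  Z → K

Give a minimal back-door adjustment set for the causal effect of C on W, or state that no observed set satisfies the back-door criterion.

C→W: minimal back-door set ∅.

desc(C)\{C}={W}; candidates ⊆ {F,G,K,M,Z}.
∅: C⊥W given ∅ in G with C→· removed — back-door holds.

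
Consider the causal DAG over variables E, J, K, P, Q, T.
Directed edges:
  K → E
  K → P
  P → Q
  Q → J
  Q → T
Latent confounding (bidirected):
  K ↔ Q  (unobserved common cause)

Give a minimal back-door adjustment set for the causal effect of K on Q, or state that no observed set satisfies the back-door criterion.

K→Q: no observed back-door set.

desc(K)\{K}={E,J,P,Q,T}; candidates ⊆ {—}.
K↔Q: latent back-door arc(s) into K.
size 0: {}; under {} K still reaches {J,Q,T} ∋ Q.
K↔Q cannot be blocked by any observed set — no back-door set.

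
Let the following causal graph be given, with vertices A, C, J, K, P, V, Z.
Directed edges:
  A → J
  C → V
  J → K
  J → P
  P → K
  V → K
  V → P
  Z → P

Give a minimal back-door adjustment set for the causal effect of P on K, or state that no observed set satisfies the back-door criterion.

desc(P)\{P}={K}; candidates ⊆ {A,C,J,V,Z}.
size 0: {}; under {} P still reaches {A,C,J,K,V,Z} ∋ K.
size 1: {A}, {C}, {J} …(+2); under {A} P still reaches {C,J,K,V,Z} ∋ K.
{J,V}: P⊥K given {J,V} in G with P→· removed — back-door holds.

P→K: minimal back-door set {J, V}.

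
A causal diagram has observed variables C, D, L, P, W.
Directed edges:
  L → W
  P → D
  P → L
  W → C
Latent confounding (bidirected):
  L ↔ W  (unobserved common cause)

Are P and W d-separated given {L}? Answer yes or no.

Bayes-Ball from P | {L} reaches {C,D,W}.
W ∈ reach(P|{L}) ⇒ P ⊥̸ W | {L}.

No — P and W are d-connected given {L}.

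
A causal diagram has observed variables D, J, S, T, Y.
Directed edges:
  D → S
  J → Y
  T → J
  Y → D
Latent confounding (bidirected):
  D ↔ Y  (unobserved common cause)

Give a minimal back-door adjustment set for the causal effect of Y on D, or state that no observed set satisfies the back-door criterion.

Y→D: no observed back-door set.

desc(Y)\{Y}={D,S}; candidates ⊆ {J,T}.
Y↔D: latent back-door arc(s) into Y.
size 0: {}; under {} Y still reaches {D,J,S,T} ∋ D.
size 1: {J}, {T}; under {J} Y still reaches {D,S} ∋ D.
size 2: {J,T}; under {J,T} Y still reaches {D,S} ∋ D.
Y↔D cannot be blocked by any observed set — no back-door set.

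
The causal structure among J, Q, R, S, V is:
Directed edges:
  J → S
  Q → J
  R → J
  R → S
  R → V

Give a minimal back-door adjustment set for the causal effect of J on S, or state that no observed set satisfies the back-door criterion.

J→S: minimal back-door set {R}.

desc(J)\{J}={S}; candidates ⊆ {Q,R,V}.
size 0: {}; under {} J still reaches {Q,R,S,V} ∋ S.
{R}: J⊥S given {R} in G with J→· removed — back-door holds.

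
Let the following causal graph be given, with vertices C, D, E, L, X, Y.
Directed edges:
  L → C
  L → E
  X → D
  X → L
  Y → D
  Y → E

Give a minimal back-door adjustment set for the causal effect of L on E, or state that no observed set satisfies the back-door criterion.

L→E: minimal back-door set ∅.

desc(L)\{L}={C,E}; candidates ⊆ {D,X,Y}.
∅: L⊥E given ∅ in G with L→· removed — back-door holds.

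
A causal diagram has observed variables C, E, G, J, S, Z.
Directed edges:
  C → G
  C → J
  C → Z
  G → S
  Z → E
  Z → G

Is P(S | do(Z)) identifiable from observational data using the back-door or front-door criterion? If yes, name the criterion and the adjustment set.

desc(Z)\{Z}={E,G,S}; candidates ⊆ {C,J}.
size 0: {}; under {} Z still reaches {C,G,J,S} ∋ S.
{C}: Z⊥S given {C} in G with Z→· removed — back-door holds.
P(S|do(Z)) = Σ_{C} P(S|Z,C)·P(C).

P(S|do(Z)): backdoor, adjust for {C}.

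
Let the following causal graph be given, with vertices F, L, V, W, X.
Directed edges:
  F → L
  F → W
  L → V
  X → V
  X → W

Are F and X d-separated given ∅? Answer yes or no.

Bayes-Ball from F | ∅ reaches {L,V,W}.
X ∉ reach(F|∅) ⇒ F ⊥ X | ∅.

Yes — F ⊥ X | ∅.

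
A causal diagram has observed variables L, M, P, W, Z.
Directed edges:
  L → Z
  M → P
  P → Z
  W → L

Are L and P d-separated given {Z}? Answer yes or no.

Bayes-Ball from L | {Z} reaches {M,P,W}.
P ∈ reach(L|{Z}) ⇒ L ⊥̸ P | {Z}.

No — L and P are d-connected given {Z}.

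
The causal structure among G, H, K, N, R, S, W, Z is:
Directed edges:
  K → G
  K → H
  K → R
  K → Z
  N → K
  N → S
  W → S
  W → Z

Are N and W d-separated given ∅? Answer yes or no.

Bayes-Ball from N | ∅ reaches {G,H,K,R,S,Z}.
W ∉ reach(N|∅) ⇒ N ⊥ W | ∅.

Yes — N ⊥ W | ∅.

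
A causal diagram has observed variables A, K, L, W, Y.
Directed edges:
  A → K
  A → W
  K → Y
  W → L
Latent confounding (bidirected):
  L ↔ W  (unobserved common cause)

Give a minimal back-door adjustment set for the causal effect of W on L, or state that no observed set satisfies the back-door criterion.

desc(W)\{W}={L}; candidates ⊆ {A,K,Y}.
W↔L: latent back-door arc(s) into W.
size 0: {}; under {} W still reaches {A,K,L,Y} ∋ L.
size 1: {A}, {K}, {Y}; under {A} W still reaches {L} ∋ L.
size 2: {A,K}, {A,Y}, {K,Y}; under {A,K} W still reaches {L} ∋ L.
W↔L cannot be blocked by any observed set — no back-door set.

W→L: no observed back-door set.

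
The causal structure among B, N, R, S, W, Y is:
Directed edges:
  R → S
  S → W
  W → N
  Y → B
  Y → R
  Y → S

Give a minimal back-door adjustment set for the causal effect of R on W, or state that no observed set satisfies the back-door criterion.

R→W: minimal back-door set {Y}.

desc(R)\{R}={N,S,W}; candidates ⊆ {B,Y}.
size 0: {}; under {} R still reaches {B,N,S,W,Y} ∋ W.
{Y}: R⊥W given {Y} in G with R→· removed — back-door holds.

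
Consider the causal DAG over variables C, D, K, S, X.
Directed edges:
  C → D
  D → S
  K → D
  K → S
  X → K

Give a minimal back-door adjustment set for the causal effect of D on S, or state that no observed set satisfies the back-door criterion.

desc(D)\{D}={S}; candidates ⊆ {C,K,X}.
size 0: {}; under {} D still reaches {C,K,S,X} ∋ S.
{K}: D⊥S given {K} in G with D→· removed — back-door holds.

D→S: minimal back-door set {K}.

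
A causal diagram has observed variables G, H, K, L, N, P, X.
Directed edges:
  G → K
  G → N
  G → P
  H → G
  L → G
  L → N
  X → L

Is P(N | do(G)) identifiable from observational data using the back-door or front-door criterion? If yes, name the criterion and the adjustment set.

desc(G)\{G}={K,N,P}; candidates ⊆ {H,L,X}.
size 0: {}; under {} G still reaches {H,L,N,X} ∋ N.
{L}: G⊥N given {L} in G with G→· removed — back-door holds.
P(N|do(G)) = Σ_{L} P(N|G,L)·P(L).

P(N|do(G)): backdoor, adjust for {L}.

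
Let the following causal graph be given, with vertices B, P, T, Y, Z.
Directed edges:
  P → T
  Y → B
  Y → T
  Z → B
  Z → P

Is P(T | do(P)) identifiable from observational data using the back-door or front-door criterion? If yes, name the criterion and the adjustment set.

desc(P)\{P}={T}; candidates ⊆ {B,Y,Z}.
∅: P⊥T given ∅ in G with P→· removed — back-door holds.
P(T|do(P)) = P(T|P) — no adjustment needed.

P(T|do(P)): backdoor, adjust for ∅.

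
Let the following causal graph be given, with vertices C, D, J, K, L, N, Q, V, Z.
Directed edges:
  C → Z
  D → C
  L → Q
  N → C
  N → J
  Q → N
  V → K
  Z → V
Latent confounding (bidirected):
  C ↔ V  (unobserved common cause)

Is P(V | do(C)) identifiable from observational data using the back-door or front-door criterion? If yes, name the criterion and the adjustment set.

P(V|do(C)): frontdoor, adjust for {Z}.

desc(C)\{C}={K,V,Z}; candidates ⊆ {D,J,L,N,Q}.
C↔V: latent back-door arc(s) into C.
size 0: {}; under {} C still reaches {D,J,K,L,N,Q,V} ∋ V.
size 1: {D}, {J}, {L} …(+2); under {D} C still reaches {J,K,L,N,Q,V} ∋ V.
size 2: {D,J}, {D,L}, {D,N} …(+7); under {D,J} C still reaches {K,L,N,Q,V} ∋ V.
C↔V cannot be blocked by any observed set — no back-door set.
{Z}: (i) intercepts every directed C→V path; (ii) no back-door C→{Z}; (iii) {C} blocks every back-door {Z}→V. Front-door holds.
P(V|do(C)) = Σ_{Z} P(Z|C) Σ_{C'} P(V|Z,C')P(C').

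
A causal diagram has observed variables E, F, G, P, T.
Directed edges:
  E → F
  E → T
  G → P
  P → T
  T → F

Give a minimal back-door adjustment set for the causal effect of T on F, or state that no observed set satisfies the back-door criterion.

desc(T)\{T}={F}; candidates ⊆ {E,G,P}.
size 0: {}; under {} T still reaches {E,F,G,P} ∋ F.
{E}: T⊥F given {E} in G with T→· removed — back-door holds.

T→F: minimal back-door set {E}.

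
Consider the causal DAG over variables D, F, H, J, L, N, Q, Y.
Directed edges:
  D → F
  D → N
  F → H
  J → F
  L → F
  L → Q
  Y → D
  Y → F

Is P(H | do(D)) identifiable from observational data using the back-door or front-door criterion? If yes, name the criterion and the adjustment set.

desc(D)\{D}={F,H,N}; candidates ⊆ {J,L,Q,Y}.
size 0: {}; under {} D still reaches {F,H,Y} ∋ H.
{Y}: D⊥H given {Y} in G with D→· removed — back-door holds.
P(H|do(D)) = Σ_{Y} P(H|D,Y)·P(Y).

P(H|do(D)): backdoor, adjust for {Y}.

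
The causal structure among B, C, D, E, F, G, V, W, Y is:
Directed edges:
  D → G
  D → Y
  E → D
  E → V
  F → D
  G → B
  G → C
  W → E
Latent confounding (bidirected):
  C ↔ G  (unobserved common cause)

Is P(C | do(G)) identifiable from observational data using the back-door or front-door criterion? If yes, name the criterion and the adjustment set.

P(C|do(G)): not identifiable (no BD/FD set).

desc(G)\{G}={B,C}; candidates ⊆ {D,E,F,V,W,Y}.
G↔C: latent back-door arc(s) into G.
size 0: {}; under {} G still reaches {C,D,E,F,V,W,Y} ∋ C.
size 1: {D}, {E}, {F} …(+3); under {D} G still reaches {C} ∋ C.
size 2: {D,E}, {D,F}, {D,V} …(+12); under {D,E} G still reaches {C} ∋ C.
G↔C cannot be blocked by any observed set — no back-door set.
No mediator lies on a directed G→…→C path.
Neither criterion identifies P(C|do(G)) in this graph.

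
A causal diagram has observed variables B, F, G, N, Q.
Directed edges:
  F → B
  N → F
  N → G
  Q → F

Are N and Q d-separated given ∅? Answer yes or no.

Yes — N ⊥ Q | ∅.

Bayes-Ball from N | ∅ reaches {B,F,G}.
Q ∉ reach(N|∅) ⇒ N ⊥ Q | ∅.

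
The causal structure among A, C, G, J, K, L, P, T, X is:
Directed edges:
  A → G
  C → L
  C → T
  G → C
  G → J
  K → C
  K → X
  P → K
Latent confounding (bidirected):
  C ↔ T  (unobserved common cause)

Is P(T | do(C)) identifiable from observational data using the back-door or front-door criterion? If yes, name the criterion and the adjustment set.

P(T|do(C)): not identifiable (no BD/FD set).

desc(C)\{C}={L,T}; candidates ⊆ {A,G,J,K,P,X}.
C↔T: latent back-door arc(s) into C.
size 0: {}; under {} C still reaches {A,G,J,K,P,T,X} ∋ T.
size 1: {A}, {G}, {J} …(+3); under {A} C still reaches {G,J,K,P,T,X} ∋ T.
size 2: {A,G}, {A,J}, {A,K} …(+12); under {A,G} C still reaches {K,P,T,X} ∋ T.
C↔T cannot be blocked by any observed set — no back-door set.
No mediator lies on a directed C→…→T path.
Neither criterion identifies P(T|do(C)) in this graph.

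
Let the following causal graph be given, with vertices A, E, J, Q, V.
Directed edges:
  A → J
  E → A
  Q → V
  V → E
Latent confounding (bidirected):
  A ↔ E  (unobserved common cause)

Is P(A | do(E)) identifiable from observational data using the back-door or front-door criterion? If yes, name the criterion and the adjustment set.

P(A|do(E)): not identifiable (no BD/FD set).

desc(E)\{E}={A,J}; candidates ⊆ {Q,V}.
E↔A: latent back-door arc(s) into E.
size 0: {}; under {} E still reaches {A,J,Q,V} ∋ A.
size 1: {Q}, {V}; under {Q} E still reaches {A,J,V} ∋ A.
size 2: {Q,V}; under {Q,V} E still reaches {A,J} ∋ A.
E↔A cannot be blocked by any observed set — no back-door set.
No mediator lies on a directed E→…→A path.
Neither criterion identifies P(A|do(E)) in this graph.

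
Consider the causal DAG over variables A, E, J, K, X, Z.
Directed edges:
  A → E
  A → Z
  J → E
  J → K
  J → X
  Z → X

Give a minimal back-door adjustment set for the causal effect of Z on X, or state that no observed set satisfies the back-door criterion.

Z→X: minimal back-door set ∅.

desc(Z)\{Z}={X}; candidates ⊆ {A,E,J,K}.
∅: Z⊥X given ∅ in G with Z→· removed — back-door holds.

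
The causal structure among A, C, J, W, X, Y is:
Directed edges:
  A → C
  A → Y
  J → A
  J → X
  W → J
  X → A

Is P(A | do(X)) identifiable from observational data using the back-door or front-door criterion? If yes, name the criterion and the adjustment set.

desc(X)\{X}={A,C,Y}; candidates ⊆ {J,W}.
size 0: {}; under {} X still reaches {A,C,J,W,Y} ∋ A.
{J}: X⊥A given {J} in G with X→· removed — back-door holds.
P(A|do(X)) = Σ_{J} P(A|X,J)·P(J).

P(A|do(X)): backdoor, adjust for {J}.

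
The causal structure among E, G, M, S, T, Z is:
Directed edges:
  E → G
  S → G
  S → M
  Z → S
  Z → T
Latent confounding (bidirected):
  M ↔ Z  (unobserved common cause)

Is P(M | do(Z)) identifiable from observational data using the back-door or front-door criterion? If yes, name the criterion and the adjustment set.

P(M|do(Z)): frontdoor, adjust for {S}.

desc(Z)\{Z}={G,M,S,T}; candidates ⊆ {E}.
Z↔M: latent back-door arc(s) into Z.
size 0: {}; under {} Z still reaches {M} ∋ M.
size 1: {E}; under {E} Z still reaches {M} ∋ M.
Z↔M cannot be blocked by any observed set — no back-door set.
{S}: (i) intercepts every directed Z→M path; (ii) no back-door Z→{S}; (iii) {Z} blocks every back-door {S}→M. Front-door holds.
P(M|do(Z)) = Σ_{S} P(S|Z) Σ_{Z'} P(M|S,Z')P(Z').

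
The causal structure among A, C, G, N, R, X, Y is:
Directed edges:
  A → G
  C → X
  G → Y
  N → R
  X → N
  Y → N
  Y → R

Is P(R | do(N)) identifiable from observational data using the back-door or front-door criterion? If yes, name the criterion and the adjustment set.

desc(N)\{N}={R}; candidates ⊆ {A,C,G,X,Y}.
size 0: {}; under {} N still reaches {A,C,G,R,X,Y} ∋ R.
{Y}: N⊥R given {Y} in G with N→· removed — back-door holds.
P(R|do(N)) = Σ_{Y} P(R|N,Y)·P(Y).

P(R|do(N)): backdoor, adjust for {Y}.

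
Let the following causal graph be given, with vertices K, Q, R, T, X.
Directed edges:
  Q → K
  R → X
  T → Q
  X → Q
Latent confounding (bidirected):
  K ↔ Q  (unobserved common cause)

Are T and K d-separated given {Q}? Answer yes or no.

No — T and K are d-connected given {Q}.

Bayes-Ball from T | {Q} reaches {K,R,X}.
K ∈ reach(T|{Q}) ⇒ T ⊥̸ K | {Q}.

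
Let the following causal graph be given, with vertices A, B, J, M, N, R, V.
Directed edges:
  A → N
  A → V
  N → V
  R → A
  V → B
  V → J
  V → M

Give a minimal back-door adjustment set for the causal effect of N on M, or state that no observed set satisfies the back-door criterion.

desc(N)\{N}={B,J,M,V}; candidates ⊆ {A,R}.
size 0: {}; under {} N still reaches {A,B,J,M,R,V} ∋ M.
{A}: N⊥M given {A} in G with N→· removed — back-door holds.

N→M: minimal back-door set {A}.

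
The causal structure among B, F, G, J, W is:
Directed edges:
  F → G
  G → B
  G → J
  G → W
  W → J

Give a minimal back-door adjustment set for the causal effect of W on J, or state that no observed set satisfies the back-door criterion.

W→J: minimal back-door set {G}.

desc(W)\{W}={J}; candidates ⊆ {B,F,G}.
size 0: {}; under {} W still reaches {B,F,G,J} ∋ J.
{G}: W⊥J given {G} in G with W→· removed — back-door holds.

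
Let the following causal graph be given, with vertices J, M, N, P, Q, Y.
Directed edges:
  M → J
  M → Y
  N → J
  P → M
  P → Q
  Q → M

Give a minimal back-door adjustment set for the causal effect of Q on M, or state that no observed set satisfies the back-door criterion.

desc(Q)\{Q}={J,M,Y}; candidates ⊆ {N,P}.
size 0: {}; under {} Q still reaches {J,M,P,Y} ∋ M.
{P}: Q⊥M given {P} in G with Q→· removed — back-door holds.

Q→M: minimal back-door set {P}.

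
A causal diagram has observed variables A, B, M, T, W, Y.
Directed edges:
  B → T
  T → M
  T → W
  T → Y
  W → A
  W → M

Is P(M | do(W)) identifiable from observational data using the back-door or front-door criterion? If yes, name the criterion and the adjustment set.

desc(W)\{W}={A,M}; candidates ⊆ {B,T,Y}.
size 0: {}; under {} W still reaches {B,M,T,Y} ∋ M.
{T}: W⊥M given {T} in G with W→· removed — back-door holds.
P(M|do(W)) = Σ_{T} P(M|W,T)·P(T).

P(M|do(W)): backdoor, adjust for {T}.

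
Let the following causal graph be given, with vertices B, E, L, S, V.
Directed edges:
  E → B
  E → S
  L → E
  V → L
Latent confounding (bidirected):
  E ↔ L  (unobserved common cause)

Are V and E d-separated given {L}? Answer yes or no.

Bayes-Ball from V | {L} reaches {B,E,S}.
E ∈ reach(V|{L}) ⇒ V ⊥̸ E | {L}.

No — V and E are d-connected given {L}.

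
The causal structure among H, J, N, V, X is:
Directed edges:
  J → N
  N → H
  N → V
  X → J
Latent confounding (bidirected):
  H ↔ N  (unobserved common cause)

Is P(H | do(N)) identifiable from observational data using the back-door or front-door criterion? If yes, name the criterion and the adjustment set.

desc(N)\{N}={H,V}; candidates ⊆ {J,X}.
N↔H: latent back-door arc(s) into N.
size 0: {}; under {} N still reaches {H,J,X} ∋ H.
size 1: {J}, {X}; under {J} N still reaches {H} ∋ H.
size 2: {J,X}; under {J,X} N still reaches {H} ∋ H.
N↔H cannot be blocked by any observed set — no back-door set.
No mediator lies on a directed N→…→H path.
Neither criterion identifies P(H|do(N)) in this graph.

P(H|do(N)): not identifiable (no BD/FD set).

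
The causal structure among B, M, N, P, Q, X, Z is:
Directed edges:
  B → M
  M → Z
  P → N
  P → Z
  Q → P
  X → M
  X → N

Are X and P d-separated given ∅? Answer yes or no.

Bayes-Ball from X | ∅ reaches {M,N,Z}.
P ∉ reach(X|∅) ⇒ X ⊥ P | ∅.

Yes — X ⊥ P | ∅.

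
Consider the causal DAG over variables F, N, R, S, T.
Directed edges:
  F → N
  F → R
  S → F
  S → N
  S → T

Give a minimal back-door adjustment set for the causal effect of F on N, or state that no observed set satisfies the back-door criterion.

desc(F)\{F}={N,R}; candidates ⊆ {S,T}.
size 0: {}; under {} F still reaches {N,S,T} ∋ N.
{S}: F⊥N given {S} in G with F→· removed — back-door holds.

F→N: minimal back-door set {S}.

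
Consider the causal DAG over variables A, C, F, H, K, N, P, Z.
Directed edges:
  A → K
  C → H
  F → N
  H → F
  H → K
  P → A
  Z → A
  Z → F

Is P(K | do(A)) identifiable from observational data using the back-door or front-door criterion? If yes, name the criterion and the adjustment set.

desc(A)\{A}={K}; candidates ⊆ {C,F,H,N,P,Z}.
∅: A⊥K given ∅ in G with A→· removed — back-door holds.
P(K|do(A)) = P(K|A) — no adjustment needed.

P(K|do(A)): backdoor, adjust for ∅.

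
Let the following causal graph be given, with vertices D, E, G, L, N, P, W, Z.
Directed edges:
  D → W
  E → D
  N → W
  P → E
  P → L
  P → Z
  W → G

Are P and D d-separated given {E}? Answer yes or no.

Yes — P ⊥ D | {E}.

Bayes-Ball from P | {E} reaches {L,Z}.
D ∉ reach(P|{E}) ⇒ P ⊥ D | {E}.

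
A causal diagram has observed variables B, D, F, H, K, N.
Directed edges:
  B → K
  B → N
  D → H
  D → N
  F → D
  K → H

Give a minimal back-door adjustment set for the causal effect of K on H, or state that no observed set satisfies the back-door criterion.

desc(K)\{K}={H}; candidates ⊆ {B,D,F,N}.
∅: K⊥H given ∅ in G with K→· removed — back-door holds.

K→H: minimal back-door set ∅.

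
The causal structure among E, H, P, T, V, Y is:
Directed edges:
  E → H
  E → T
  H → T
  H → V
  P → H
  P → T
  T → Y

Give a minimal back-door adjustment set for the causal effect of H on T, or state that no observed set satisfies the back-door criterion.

H→T: minimal back-door set {E, P}.

desc(H)\{H}={T,V,Y}; candidates ⊆ {E,P}.
size 0: {}; under {} H still reaches {E,P,T,Y} ∋ T.
size 1: {E}, {P}; under {E} H still reaches {P,T,Y} ∋ T.
{E,P}: H⊥T given {E,P} in G with H→· removed — back-door holds.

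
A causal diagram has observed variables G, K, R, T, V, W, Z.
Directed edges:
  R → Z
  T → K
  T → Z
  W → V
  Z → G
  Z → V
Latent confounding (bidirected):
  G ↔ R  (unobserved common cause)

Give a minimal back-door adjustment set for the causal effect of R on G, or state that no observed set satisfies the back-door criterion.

R→G: no observed back-door set.

desc(R)\{R}={G,V,Z}; candidates ⊆ {K,T,W}.
R↔G: latent back-door arc(s) into R.
size 0: {}; under {} R still reaches {G} ∋ G.
size 1: {K}, {T}, {W}; under {K} R still reaches {G} ∋ G.
size 2: {K,T}, {K,W}, {T,W}; under {K,T} R still reaches {G} ∋ G.
R↔G cannot be blocked by any observed set — no back-door set.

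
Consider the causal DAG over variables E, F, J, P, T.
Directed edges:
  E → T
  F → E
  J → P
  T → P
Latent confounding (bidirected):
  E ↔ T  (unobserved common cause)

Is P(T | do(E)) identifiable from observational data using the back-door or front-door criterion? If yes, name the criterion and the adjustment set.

P(T|do(E)): not identifiable (no BD/FD set).

desc(E)\{E}={P,T}; candidates ⊆ {F,J}.
E↔T: latent back-door arc(s) into E.
size 0: {}; under {} E still reaches {F,P,T} ∋ T.
size 1: {F}, {J}; under {F} E still reaches {P,T} ∋ T.
size 2: {F,J}; under {F,J} E still reaches {P,T} ∋ T.
E↔T cannot be blocked by any observed set — no back-door set.
No mediator lies on a directed E→…→T path.
Neither criterion identifies P(T|do(E)) in this graph.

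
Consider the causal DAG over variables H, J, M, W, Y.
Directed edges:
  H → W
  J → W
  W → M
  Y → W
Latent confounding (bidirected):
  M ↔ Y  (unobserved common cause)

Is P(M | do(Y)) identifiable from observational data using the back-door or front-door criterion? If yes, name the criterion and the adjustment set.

desc(Y)\{Y}={M,W}; candidates ⊆ {H,J}.
Y↔M: latent back-door arc(s) into Y.
size 0: {}; under {} Y still reaches {M} ∋ M.
size 1: {H}, {J}; under {H} Y still reaches {M} ∋ M.
size 2: {H,J}; under {H,J} Y still reaches {M} ∋ M.
Y↔M cannot be blocked by any observed set — no back-door set.
{W}: (i) intercepts every directed Y→M path; (ii) no back-door Y→{W}; (iii) {Y} blocks every back-door {W}→M. Front-door holds.
P(M|do(Y)) = Σ_{W} P(W|Y) Σ_{Y'} P(M|W,Y')P(Y').

P(M|do(Y)): frontdoor, adjust for {W}.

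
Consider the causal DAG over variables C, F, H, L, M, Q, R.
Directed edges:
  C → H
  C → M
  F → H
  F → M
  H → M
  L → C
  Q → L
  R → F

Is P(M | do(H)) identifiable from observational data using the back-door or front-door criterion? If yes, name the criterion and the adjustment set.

desc(H)\{H}={M}; candidates ⊆ {C,F,L,Q,R}.
size 0: {}; under {} H still reaches {C,F,L,M,Q,R} ∋ M.
size 1: {C}, {F}, {L} …(+2); under {C} H still reaches {F,M,R} ∋ M.
{C,F}: H⊥M given {C,F} in G with H→· removed — back-door holds.
P(M|do(H)) = Σ_{C,F} P(M|H,C,F)·P(C,F).

P(M|do(H)): backdoor, adjust for {C, F}.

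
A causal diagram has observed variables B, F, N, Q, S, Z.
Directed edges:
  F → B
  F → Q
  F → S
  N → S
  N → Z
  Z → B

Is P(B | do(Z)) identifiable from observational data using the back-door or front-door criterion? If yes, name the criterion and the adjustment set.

desc(Z)\{Z}={B}; candidates ⊆ {F,N,Q,S}.
∅: Z⊥B given ∅ in G with Z→· removed — back-door holds.
P(B|do(Z)) = P(B|Z) — no adjustment needed.

P(B|do(Z)): backdoor, adjust for ∅.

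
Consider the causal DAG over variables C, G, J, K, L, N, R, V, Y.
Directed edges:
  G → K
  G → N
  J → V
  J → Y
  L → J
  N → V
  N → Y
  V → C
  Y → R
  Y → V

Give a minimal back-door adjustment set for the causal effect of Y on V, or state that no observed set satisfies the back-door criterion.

Y→V: minimal back-door set {J, N}.

desc(Y)\{Y}={C,R,V}; candidates ⊆ {G,J,K,L,N}.
size 0: {}; under {} Y still reaches {C,G,J,K,L,N,V} ∋ V.
size 1: {G}, {J}, {K} …(+2); under {G} Y still reaches {C,J,L,N,V} ∋ V.
{J,N}: Y⊥V given {J,N} in G with Y→· removed — back-door holds.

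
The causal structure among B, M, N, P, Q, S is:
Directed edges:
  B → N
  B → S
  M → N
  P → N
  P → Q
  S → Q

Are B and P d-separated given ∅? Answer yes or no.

Bayes-Ball from B | ∅ reaches {N,Q,S}.
P ∉ reach(B|∅) ⇒ B ⊥ P | ∅.

Yes — B ⊥ P | ∅.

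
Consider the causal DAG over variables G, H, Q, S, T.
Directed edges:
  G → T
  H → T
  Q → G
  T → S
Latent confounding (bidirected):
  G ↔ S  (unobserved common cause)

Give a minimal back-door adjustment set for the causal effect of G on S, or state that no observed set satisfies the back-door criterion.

G→S: no observed back-door set.

desc(G)\{G}={S,T}; candidates ⊆ {H,Q}.
G↔S: latent back-door arc(s) into G.
size 0: {}; under {} G still reaches {Q,S} ∋ S.
size 1: {H}, {Q}; under {H} G still reaches {Q,S} ∋ S.
size 2: {H,Q}; under {H,Q} G still reaches {S} ∋ S.
G↔S cannot be blocked by any observed set — no back-door set.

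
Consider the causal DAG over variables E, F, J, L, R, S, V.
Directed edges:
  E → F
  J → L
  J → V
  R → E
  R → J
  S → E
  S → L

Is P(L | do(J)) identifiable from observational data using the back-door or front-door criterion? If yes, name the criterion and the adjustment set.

P(L|do(J)): backdoor, adjust for ∅.

desc(J)\{J}={L,V}; candidates ⊆ {E,F,R,S}.
∅: J⊥L given ∅ in G with J→· removed — back-door holds.
P(L|do(J)) = P(L|J) — no adjustment needed.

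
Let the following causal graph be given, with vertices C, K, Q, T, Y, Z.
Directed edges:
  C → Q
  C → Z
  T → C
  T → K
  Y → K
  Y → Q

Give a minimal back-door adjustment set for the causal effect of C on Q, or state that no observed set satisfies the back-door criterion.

desc(C)\{C}={Q,Z}; candidates ⊆ {K,T,Y}.
∅: C⊥Q given ∅ in G with C→· removed — back-door holds.

C→Q: minimal back-door set ∅.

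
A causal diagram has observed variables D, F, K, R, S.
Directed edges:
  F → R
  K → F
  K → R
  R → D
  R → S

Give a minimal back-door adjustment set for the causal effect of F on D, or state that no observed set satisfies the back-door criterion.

desc(F)\{F}={D,R,S}; candidates ⊆ {K}.
size 0: {}; under {} F still reaches {D,K,R,S} ∋ D.
{K}: F⊥D given {K} in G with F→· removed — back-door holds.

F→D: minimal back-door set {K}.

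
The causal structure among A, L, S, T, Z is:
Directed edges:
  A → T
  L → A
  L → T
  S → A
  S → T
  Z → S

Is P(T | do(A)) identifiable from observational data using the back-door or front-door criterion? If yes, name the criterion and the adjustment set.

desc(A)\{A}={T}; candidates ⊆ {L,S,Z}.
size 0: {}; under {} A still reaches {L,S,T,Z} ∋ T.
size 1: {L}, {S}, {Z}; under {L} A still reaches {S,T,Z} ∋ T.
{L,S}: A⊥T given {L,S} in G with A→· removed — back-door holds.
P(T|do(A)) = Σ_{L,S} P(T|A,L,S)·P(L,S).

P(T|do(A)): backdoor, adjust for {L, S}.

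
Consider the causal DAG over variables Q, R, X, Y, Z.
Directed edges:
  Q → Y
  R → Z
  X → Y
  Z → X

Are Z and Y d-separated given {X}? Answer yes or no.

Bayes-Ball from Z | {X} reaches {R}.
Y ∉ reach(Z|{X}) ⇒ Z ⊥ Y | {X}.

Yes — Z ⊥ Y | {X}.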